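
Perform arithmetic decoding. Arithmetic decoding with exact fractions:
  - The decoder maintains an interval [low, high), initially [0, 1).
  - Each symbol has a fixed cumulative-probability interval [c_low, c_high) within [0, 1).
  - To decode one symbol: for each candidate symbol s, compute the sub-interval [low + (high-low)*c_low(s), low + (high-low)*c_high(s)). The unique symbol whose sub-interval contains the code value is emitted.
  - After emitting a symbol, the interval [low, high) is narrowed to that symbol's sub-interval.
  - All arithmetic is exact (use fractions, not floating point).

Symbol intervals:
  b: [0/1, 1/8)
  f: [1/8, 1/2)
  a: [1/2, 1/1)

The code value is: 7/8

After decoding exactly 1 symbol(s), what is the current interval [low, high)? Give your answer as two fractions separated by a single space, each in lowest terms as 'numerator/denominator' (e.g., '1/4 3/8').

Answer: 1/2 1/1

Derivation:
Step 1: interval [0/1, 1/1), width = 1/1 - 0/1 = 1/1
  'b': [0/1 + 1/1*0/1, 0/1 + 1/1*1/8) = [0/1, 1/8)
  'f': [0/1 + 1/1*1/8, 0/1 + 1/1*1/2) = [1/8, 1/2)
  'a': [0/1 + 1/1*1/2, 0/1 + 1/1*1/1) = [1/2, 1/1) <- contains code 7/8
  emit 'a', narrow to [1/2, 1/1)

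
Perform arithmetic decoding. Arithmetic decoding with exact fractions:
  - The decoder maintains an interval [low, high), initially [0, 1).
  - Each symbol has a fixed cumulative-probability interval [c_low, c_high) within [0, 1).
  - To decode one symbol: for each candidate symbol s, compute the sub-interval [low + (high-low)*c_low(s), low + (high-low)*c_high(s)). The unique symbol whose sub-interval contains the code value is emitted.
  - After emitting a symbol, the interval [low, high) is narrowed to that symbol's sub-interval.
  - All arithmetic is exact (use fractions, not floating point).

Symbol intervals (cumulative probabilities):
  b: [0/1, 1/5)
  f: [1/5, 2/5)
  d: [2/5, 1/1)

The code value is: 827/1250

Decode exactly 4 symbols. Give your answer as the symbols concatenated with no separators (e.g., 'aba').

Answer: ddbf

Derivation:
Step 1: interval [0/1, 1/1), width = 1/1 - 0/1 = 1/1
  'b': [0/1 + 1/1*0/1, 0/1 + 1/1*1/5) = [0/1, 1/5)
  'f': [0/1 + 1/1*1/5, 0/1 + 1/1*2/5) = [1/5, 2/5)
  'd': [0/1 + 1/1*2/5, 0/1 + 1/1*1/1) = [2/5, 1/1) <- contains code 827/1250
  emit 'd', narrow to [2/5, 1/1)
Step 2: interval [2/5, 1/1), width = 1/1 - 2/5 = 3/5
  'b': [2/5 + 3/5*0/1, 2/5 + 3/5*1/5) = [2/5, 13/25)
  'f': [2/5 + 3/5*1/5, 2/5 + 3/5*2/5) = [13/25, 16/25)
  'd': [2/5 + 3/5*2/5, 2/5 + 3/5*1/1) = [16/25, 1/1) <- contains code 827/1250
  emit 'd', narrow to [16/25, 1/1)
Step 3: interval [16/25, 1/1), width = 1/1 - 16/25 = 9/25
  'b': [16/25 + 9/25*0/1, 16/25 + 9/25*1/5) = [16/25, 89/125) <- contains code 827/1250
  'f': [16/25 + 9/25*1/5, 16/25 + 9/25*2/5) = [89/125, 98/125)
  'd': [16/25 + 9/25*2/5, 16/25 + 9/25*1/1) = [98/125, 1/1)
  emit 'b', narrow to [16/25, 89/125)
Step 4: interval [16/25, 89/125), width = 89/125 - 16/25 = 9/125
  'b': [16/25 + 9/125*0/1, 16/25 + 9/125*1/5) = [16/25, 409/625)
  'f': [16/25 + 9/125*1/5, 16/25 + 9/125*2/5) = [409/625, 418/625) <- contains code 827/1250
  'd': [16/25 + 9/125*2/5, 16/25 + 9/125*1/1) = [418/625, 89/125)
  emit 'f', narrow to [409/625, 418/625)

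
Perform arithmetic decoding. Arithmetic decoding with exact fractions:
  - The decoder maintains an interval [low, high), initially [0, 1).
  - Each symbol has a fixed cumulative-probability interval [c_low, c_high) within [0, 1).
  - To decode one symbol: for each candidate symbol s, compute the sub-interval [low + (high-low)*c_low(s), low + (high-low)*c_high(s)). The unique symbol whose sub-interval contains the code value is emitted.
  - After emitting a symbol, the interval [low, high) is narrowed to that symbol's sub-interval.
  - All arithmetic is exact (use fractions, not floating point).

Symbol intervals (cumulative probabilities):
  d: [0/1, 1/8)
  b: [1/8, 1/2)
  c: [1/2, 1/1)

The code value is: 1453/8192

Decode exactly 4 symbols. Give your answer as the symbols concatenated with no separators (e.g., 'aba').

Step 1: interval [0/1, 1/1), width = 1/1 - 0/1 = 1/1
  'd': [0/1 + 1/1*0/1, 0/1 + 1/1*1/8) = [0/1, 1/8)
  'b': [0/1 + 1/1*1/8, 0/1 + 1/1*1/2) = [1/8, 1/2) <- contains code 1453/8192
  'c': [0/1 + 1/1*1/2, 0/1 + 1/1*1/1) = [1/2, 1/1)
  emit 'b', narrow to [1/8, 1/2)
Step 2: interval [1/8, 1/2), width = 1/2 - 1/8 = 3/8
  'd': [1/8 + 3/8*0/1, 1/8 + 3/8*1/8) = [1/8, 11/64)
  'b': [1/8 + 3/8*1/8, 1/8 + 3/8*1/2) = [11/64, 5/16) <- contains code 1453/8192
  'c': [1/8 + 3/8*1/2, 1/8 + 3/8*1/1) = [5/16, 1/2)
  emit 'b', narrow to [11/64, 5/16)
Step 3: interval [11/64, 5/16), width = 5/16 - 11/64 = 9/64
  'd': [11/64 + 9/64*0/1, 11/64 + 9/64*1/8) = [11/64, 97/512) <- contains code 1453/8192
  'b': [11/64 + 9/64*1/8, 11/64 + 9/64*1/2) = [97/512, 31/128)
  'c': [11/64 + 9/64*1/2, 11/64 + 9/64*1/1) = [31/128, 5/16)
  emit 'd', narrow to [11/64, 97/512)
Step 4: interval [11/64, 97/512), width = 97/512 - 11/64 = 9/512
  'd': [11/64 + 9/512*0/1, 11/64 + 9/512*1/8) = [11/64, 713/4096)
  'b': [11/64 + 9/512*1/8, 11/64 + 9/512*1/2) = [713/4096, 185/1024) <- contains code 1453/8192
  'c': [11/64 + 9/512*1/2, 11/64 + 9/512*1/1) = [185/1024, 97/512)
  emit 'b', narrow to [713/4096, 185/1024)

Answer: bbdb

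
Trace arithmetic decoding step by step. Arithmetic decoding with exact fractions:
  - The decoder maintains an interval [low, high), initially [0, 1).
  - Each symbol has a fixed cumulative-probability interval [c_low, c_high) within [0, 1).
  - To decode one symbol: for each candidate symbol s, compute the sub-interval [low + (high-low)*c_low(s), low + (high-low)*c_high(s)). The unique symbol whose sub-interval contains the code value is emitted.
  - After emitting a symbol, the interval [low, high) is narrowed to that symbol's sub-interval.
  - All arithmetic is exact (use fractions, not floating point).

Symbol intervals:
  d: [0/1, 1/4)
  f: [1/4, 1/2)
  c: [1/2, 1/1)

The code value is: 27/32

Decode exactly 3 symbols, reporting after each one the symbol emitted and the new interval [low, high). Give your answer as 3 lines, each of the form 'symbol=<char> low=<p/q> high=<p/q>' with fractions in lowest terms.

Answer: symbol=c low=1/2 high=1/1
symbol=c low=3/4 high=1/1
symbol=f low=13/16 high=7/8

Derivation:
Step 1: interval [0/1, 1/1), width = 1/1 - 0/1 = 1/1
  'd': [0/1 + 1/1*0/1, 0/1 + 1/1*1/4) = [0/1, 1/4)
  'f': [0/1 + 1/1*1/4, 0/1 + 1/1*1/2) = [1/4, 1/2)
  'c': [0/1 + 1/1*1/2, 0/1 + 1/1*1/1) = [1/2, 1/1) <- contains code 27/32
  emit 'c', narrow to [1/2, 1/1)
Step 2: interval [1/2, 1/1), width = 1/1 - 1/2 = 1/2
  'd': [1/2 + 1/2*0/1, 1/2 + 1/2*1/4) = [1/2, 5/8)
  'f': [1/2 + 1/2*1/4, 1/2 + 1/2*1/2) = [5/8, 3/4)
  'c': [1/2 + 1/2*1/2, 1/2 + 1/2*1/1) = [3/4, 1/1) <- contains code 27/32
  emit 'c', narrow to [3/4, 1/1)
Step 3: interval [3/4, 1/1), width = 1/1 - 3/4 = 1/4
  'd': [3/4 + 1/4*0/1, 3/4 + 1/4*1/4) = [3/4, 13/16)
  'f': [3/4 + 1/4*1/4, 3/4 + 1/4*1/2) = [13/16, 7/8) <- contains code 27/32
  'c': [3/4 + 1/4*1/2, 3/4 + 1/4*1/1) = [7/8, 1/1)
  emit 'f', narrow to [13/16, 7/8)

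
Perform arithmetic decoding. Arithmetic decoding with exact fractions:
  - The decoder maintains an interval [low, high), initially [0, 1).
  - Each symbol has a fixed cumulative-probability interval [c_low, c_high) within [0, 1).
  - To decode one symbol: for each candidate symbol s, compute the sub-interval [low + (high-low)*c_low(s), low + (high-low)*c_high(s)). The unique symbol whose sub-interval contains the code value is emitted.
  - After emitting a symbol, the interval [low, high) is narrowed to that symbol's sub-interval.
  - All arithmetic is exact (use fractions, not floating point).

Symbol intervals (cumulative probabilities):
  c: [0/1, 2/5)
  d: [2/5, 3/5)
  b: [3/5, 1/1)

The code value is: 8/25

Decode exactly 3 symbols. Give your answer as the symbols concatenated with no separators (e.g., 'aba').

Step 1: interval [0/1, 1/1), width = 1/1 - 0/1 = 1/1
  'c': [0/1 + 1/1*0/1, 0/1 + 1/1*2/5) = [0/1, 2/5) <- contains code 8/25
  'd': [0/1 + 1/1*2/5, 0/1 + 1/1*3/5) = [2/5, 3/5)
  'b': [0/1 + 1/1*3/5, 0/1 + 1/1*1/1) = [3/5, 1/1)
  emit 'c', narrow to [0/1, 2/5)
Step 2: interval [0/1, 2/5), width = 2/5 - 0/1 = 2/5
  'c': [0/1 + 2/5*0/1, 0/1 + 2/5*2/5) = [0/1, 4/25)
  'd': [0/1 + 2/5*2/5, 0/1 + 2/5*3/5) = [4/25, 6/25)
  'b': [0/1 + 2/5*3/5, 0/1 + 2/5*1/1) = [6/25, 2/5) <- contains code 8/25
  emit 'b', narrow to [6/25, 2/5)
Step 3: interval [6/25, 2/5), width = 2/5 - 6/25 = 4/25
  'c': [6/25 + 4/25*0/1, 6/25 + 4/25*2/5) = [6/25, 38/125)
  'd': [6/25 + 4/25*2/5, 6/25 + 4/25*3/5) = [38/125, 42/125) <- contains code 8/25
  'b': [6/25 + 4/25*3/5, 6/25 + 4/25*1/1) = [42/125, 2/5)
  emit 'd', narrow to [38/125, 42/125)

Answer: cbd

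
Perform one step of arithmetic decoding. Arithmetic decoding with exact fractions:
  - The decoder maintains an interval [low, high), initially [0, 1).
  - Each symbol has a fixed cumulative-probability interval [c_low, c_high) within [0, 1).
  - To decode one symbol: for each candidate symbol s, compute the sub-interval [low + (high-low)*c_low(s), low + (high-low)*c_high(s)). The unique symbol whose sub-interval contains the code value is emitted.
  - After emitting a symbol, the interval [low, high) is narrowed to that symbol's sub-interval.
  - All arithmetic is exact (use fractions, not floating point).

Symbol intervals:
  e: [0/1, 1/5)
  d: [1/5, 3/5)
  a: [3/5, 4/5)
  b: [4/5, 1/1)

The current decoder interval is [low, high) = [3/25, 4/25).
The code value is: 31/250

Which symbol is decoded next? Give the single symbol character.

Interval width = high − low = 4/25 − 3/25 = 1/25
Scaled code = (code − low) / width = (31/250 − 3/25) / 1/25 = 1/10
  e: [0/1, 1/5) ← scaled code falls here ✓
  d: [1/5, 3/5) 
  a: [3/5, 4/5) 
  b: [4/5, 1/1) 

Answer: e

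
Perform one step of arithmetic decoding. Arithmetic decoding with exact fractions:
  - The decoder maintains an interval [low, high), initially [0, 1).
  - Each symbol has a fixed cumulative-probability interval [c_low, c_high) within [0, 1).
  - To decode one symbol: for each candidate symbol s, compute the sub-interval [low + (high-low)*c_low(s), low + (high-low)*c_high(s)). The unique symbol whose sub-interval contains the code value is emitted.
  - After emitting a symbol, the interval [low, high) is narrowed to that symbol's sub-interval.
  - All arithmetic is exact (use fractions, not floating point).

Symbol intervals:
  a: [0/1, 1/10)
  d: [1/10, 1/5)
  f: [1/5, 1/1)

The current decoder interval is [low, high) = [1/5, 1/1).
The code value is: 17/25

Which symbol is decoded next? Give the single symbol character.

Interval width = high − low = 1/1 − 1/5 = 4/5
Scaled code = (code − low) / width = (17/25 − 1/5) / 4/5 = 3/5
  a: [0/1, 1/10) 
  d: [1/10, 1/5) 
  f: [1/5, 1/1) ← scaled code falls here ✓

Answer: f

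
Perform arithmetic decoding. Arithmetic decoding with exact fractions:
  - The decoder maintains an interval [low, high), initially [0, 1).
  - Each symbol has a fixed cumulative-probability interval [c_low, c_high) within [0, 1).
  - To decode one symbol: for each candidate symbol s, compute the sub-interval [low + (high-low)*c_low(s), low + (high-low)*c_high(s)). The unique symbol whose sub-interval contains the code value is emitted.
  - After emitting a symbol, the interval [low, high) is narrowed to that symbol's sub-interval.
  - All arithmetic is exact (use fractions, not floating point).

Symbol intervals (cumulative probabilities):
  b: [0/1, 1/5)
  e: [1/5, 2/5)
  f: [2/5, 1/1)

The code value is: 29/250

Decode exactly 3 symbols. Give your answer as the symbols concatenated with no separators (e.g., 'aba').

Step 1: interval [0/1, 1/1), width = 1/1 - 0/1 = 1/1
  'b': [0/1 + 1/1*0/1, 0/1 + 1/1*1/5) = [0/1, 1/5) <- contains code 29/250
  'e': [0/1 + 1/1*1/5, 0/1 + 1/1*2/5) = [1/5, 2/5)
  'f': [0/1 + 1/1*2/5, 0/1 + 1/1*1/1) = [2/5, 1/1)
  emit 'b', narrow to [0/1, 1/5)
Step 2: interval [0/1, 1/5), width = 1/5 - 0/1 = 1/5
  'b': [0/1 + 1/5*0/1, 0/1 + 1/5*1/5) = [0/1, 1/25)
  'e': [0/1 + 1/5*1/5, 0/1 + 1/5*2/5) = [1/25, 2/25)
  'f': [0/1 + 1/5*2/5, 0/1 + 1/5*1/1) = [2/25, 1/5) <- contains code 29/250
  emit 'f', narrow to [2/25, 1/5)
Step 3: interval [2/25, 1/5), width = 1/5 - 2/25 = 3/25
  'b': [2/25 + 3/25*0/1, 2/25 + 3/25*1/5) = [2/25, 13/125)
  'e': [2/25 + 3/25*1/5, 2/25 + 3/25*2/5) = [13/125, 16/125) <- contains code 29/250
  'f': [2/25 + 3/25*2/5, 2/25 + 3/25*1/1) = [16/125, 1/5)
  emit 'e', narrow to [13/125, 16/125)

Answer: bfe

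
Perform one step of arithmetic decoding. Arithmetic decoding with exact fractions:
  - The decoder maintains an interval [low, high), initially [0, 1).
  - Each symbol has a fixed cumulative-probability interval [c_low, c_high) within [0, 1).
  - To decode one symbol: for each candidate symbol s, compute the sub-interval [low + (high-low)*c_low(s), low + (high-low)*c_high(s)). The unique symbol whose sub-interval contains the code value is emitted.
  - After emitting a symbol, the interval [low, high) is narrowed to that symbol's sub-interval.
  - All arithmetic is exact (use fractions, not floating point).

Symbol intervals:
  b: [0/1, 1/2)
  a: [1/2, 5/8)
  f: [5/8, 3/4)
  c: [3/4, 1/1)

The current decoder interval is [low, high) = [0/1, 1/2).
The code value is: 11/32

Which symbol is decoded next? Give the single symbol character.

Answer: f

Derivation:
Interval width = high − low = 1/2 − 0/1 = 1/2
Scaled code = (code − low) / width = (11/32 − 0/1) / 1/2 = 11/16
  b: [0/1, 1/2) 
  a: [1/2, 5/8) 
  f: [5/8, 3/4) ← scaled code falls here ✓
  c: [3/4, 1/1) 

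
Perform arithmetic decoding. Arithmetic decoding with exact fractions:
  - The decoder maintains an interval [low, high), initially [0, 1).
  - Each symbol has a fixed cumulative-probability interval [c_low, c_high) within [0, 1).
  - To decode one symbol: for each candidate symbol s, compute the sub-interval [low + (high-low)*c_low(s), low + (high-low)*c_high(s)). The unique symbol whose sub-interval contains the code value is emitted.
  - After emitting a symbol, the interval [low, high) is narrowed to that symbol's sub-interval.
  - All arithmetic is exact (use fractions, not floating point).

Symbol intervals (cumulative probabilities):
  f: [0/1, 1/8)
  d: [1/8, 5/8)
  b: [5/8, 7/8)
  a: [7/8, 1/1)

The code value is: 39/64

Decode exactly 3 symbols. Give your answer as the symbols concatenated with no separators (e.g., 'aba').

Answer: dab

Derivation:
Step 1: interval [0/1, 1/1), width = 1/1 - 0/1 = 1/1
  'f': [0/1 + 1/1*0/1, 0/1 + 1/1*1/8) = [0/1, 1/8)
  'd': [0/1 + 1/1*1/8, 0/1 + 1/1*5/8) = [1/8, 5/8) <- contains code 39/64
  'b': [0/1 + 1/1*5/8, 0/1 + 1/1*7/8) = [5/8, 7/8)
  'a': [0/1 + 1/1*7/8, 0/1 + 1/1*1/1) = [7/8, 1/1)
  emit 'd', narrow to [1/8, 5/8)
Step 2: interval [1/8, 5/8), width = 5/8 - 1/8 = 1/2
  'f': [1/8 + 1/2*0/1, 1/8 + 1/2*1/8) = [1/8, 3/16)
  'd': [1/8 + 1/2*1/8, 1/8 + 1/2*5/8) = [3/16, 7/16)
  'b': [1/8 + 1/2*5/8, 1/8 + 1/2*7/8) = [7/16, 9/16)
  'a': [1/8 + 1/2*7/8, 1/8 + 1/2*1/1) = [9/16, 5/8) <- contains code 39/64
  emit 'a', narrow to [9/16, 5/8)
Step 3: interval [9/16, 5/8), width = 5/8 - 9/16 = 1/16
  'f': [9/16 + 1/16*0/1, 9/16 + 1/16*1/8) = [9/16, 73/128)
  'd': [9/16 + 1/16*1/8, 9/16 + 1/16*5/8) = [73/128, 77/128)
  'b': [9/16 + 1/16*5/8, 9/16 + 1/16*7/8) = [77/128, 79/128) <- contains code 39/64
  'a': [9/16 + 1/16*7/8, 9/16 + 1/16*1/1) = [79/128, 5/8)
  emit 'b', narrow to [77/128, 79/128)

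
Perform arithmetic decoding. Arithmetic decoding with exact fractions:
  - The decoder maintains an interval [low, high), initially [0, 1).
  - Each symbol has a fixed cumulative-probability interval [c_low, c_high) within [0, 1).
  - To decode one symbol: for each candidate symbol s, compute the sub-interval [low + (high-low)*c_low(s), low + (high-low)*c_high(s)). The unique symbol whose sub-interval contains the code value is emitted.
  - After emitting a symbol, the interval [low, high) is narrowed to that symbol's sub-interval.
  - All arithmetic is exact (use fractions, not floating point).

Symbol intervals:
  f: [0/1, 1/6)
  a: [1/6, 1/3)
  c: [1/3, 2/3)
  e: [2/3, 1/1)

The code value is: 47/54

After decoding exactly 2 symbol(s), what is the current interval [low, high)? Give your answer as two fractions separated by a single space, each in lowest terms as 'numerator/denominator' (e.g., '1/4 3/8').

Step 1: interval [0/1, 1/1), width = 1/1 - 0/1 = 1/1
  'f': [0/1 + 1/1*0/1, 0/1 + 1/1*1/6) = [0/1, 1/6)
  'a': [0/1 + 1/1*1/6, 0/1 + 1/1*1/3) = [1/6, 1/3)
  'c': [0/1 + 1/1*1/3, 0/1 + 1/1*2/3) = [1/3, 2/3)
  'e': [0/1 + 1/1*2/3, 0/1 + 1/1*1/1) = [2/3, 1/1) <- contains code 47/54
  emit 'e', narrow to [2/3, 1/1)
Step 2: interval [2/3, 1/1), width = 1/1 - 2/3 = 1/3
  'f': [2/3 + 1/3*0/1, 2/3 + 1/3*1/6) = [2/3, 13/18)
  'a': [2/3 + 1/3*1/6, 2/3 + 1/3*1/3) = [13/18, 7/9)
  'c': [2/3 + 1/3*1/3, 2/3 + 1/3*2/3) = [7/9, 8/9) <- contains code 47/54
  'e': [2/3 + 1/3*2/3, 2/3 + 1/3*1/1) = [8/9, 1/1)
  emit 'c', narrow to [7/9, 8/9)

Answer: 7/9 8/9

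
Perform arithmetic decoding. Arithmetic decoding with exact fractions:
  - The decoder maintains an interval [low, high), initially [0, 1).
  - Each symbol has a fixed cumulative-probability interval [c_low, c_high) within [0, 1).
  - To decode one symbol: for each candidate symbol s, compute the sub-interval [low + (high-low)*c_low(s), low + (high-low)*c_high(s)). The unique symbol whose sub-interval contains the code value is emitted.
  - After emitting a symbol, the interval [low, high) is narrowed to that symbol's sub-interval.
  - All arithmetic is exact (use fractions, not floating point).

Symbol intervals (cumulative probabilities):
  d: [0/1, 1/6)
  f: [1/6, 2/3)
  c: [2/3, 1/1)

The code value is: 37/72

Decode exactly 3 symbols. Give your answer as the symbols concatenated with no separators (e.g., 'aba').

Step 1: interval [0/1, 1/1), width = 1/1 - 0/1 = 1/1
  'd': [0/1 + 1/1*0/1, 0/1 + 1/1*1/6) = [0/1, 1/6)
  'f': [0/1 + 1/1*1/6, 0/1 + 1/1*2/3) = [1/6, 2/3) <- contains code 37/72
  'c': [0/1 + 1/1*2/3, 0/1 + 1/1*1/1) = [2/3, 1/1)
  emit 'f', narrow to [1/6, 2/3)
Step 2: interval [1/6, 2/3), width = 2/3 - 1/6 = 1/2
  'd': [1/6 + 1/2*0/1, 1/6 + 1/2*1/6) = [1/6, 1/4)
  'f': [1/6 + 1/2*1/6, 1/6 + 1/2*2/3) = [1/4, 1/2)
  'c': [1/6 + 1/2*2/3, 1/6 + 1/2*1/1) = [1/2, 2/3) <- contains code 37/72
  emit 'c', narrow to [1/2, 2/3)
Step 3: interval [1/2, 2/3), width = 2/3 - 1/2 = 1/6
  'd': [1/2 + 1/6*0/1, 1/2 + 1/6*1/6) = [1/2, 19/36) <- contains code 37/72
  'f': [1/2 + 1/6*1/6, 1/2 + 1/6*2/3) = [19/36, 11/18)
  'c': [1/2 + 1/6*2/3, 1/2 + 1/6*1/1) = [11/18, 2/3)
  emit 'd', narrow to [1/2, 19/36)

Answer: fcd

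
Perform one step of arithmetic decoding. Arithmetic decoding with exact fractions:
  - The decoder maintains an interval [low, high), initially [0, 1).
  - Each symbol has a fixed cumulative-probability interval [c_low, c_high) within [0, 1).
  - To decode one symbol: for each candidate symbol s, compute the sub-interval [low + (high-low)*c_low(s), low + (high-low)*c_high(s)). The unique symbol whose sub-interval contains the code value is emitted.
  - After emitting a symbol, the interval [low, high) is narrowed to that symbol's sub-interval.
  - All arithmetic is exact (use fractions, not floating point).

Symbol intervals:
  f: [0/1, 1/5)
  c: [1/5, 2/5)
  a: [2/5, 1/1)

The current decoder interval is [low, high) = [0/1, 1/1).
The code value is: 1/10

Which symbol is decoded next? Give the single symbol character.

Answer: f

Derivation:
Interval width = high − low = 1/1 − 0/1 = 1/1
Scaled code = (code − low) / width = (1/10 − 0/1) / 1/1 = 1/10
  f: [0/1, 1/5) ← scaled code falls here ✓
  c: [1/5, 2/5) 
  a: [2/5, 1/1) 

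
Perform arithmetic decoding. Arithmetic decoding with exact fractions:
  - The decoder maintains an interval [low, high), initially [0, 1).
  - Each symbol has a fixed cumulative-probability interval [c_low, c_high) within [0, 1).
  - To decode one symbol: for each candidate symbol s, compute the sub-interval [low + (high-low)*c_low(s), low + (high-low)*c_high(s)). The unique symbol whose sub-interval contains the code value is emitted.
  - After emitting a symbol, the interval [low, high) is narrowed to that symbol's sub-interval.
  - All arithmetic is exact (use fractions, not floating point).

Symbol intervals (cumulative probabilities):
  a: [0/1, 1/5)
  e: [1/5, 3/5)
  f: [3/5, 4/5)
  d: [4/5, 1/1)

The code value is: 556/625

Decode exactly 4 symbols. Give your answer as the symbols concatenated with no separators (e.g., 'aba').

Answer: defa

Derivation:
Step 1: interval [0/1, 1/1), width = 1/1 - 0/1 = 1/1
  'a': [0/1 + 1/1*0/1, 0/1 + 1/1*1/5) = [0/1, 1/5)
  'e': [0/1 + 1/1*1/5, 0/1 + 1/1*3/5) = [1/5, 3/5)
  'f': [0/1 + 1/1*3/5, 0/1 + 1/1*4/5) = [3/5, 4/5)
  'd': [0/1 + 1/1*4/5, 0/1 + 1/1*1/1) = [4/5, 1/1) <- contains code 556/625
  emit 'd', narrow to [4/5, 1/1)
Step 2: interval [4/5, 1/1), width = 1/1 - 4/5 = 1/5
  'a': [4/5 + 1/5*0/1, 4/5 + 1/5*1/5) = [4/5, 21/25)
  'e': [4/5 + 1/5*1/5, 4/5 + 1/5*3/5) = [21/25, 23/25) <- contains code 556/625
  'f': [4/5 + 1/5*3/5, 4/5 + 1/5*4/5) = [23/25, 24/25)
  'd': [4/5 + 1/5*4/5, 4/5 + 1/5*1/1) = [24/25, 1/1)
  emit 'e', narrow to [21/25, 23/25)
Step 3: interval [21/25, 23/25), width = 23/25 - 21/25 = 2/25
  'a': [21/25 + 2/25*0/1, 21/25 + 2/25*1/5) = [21/25, 107/125)
  'e': [21/25 + 2/25*1/5, 21/25 + 2/25*3/5) = [107/125, 111/125)
  'f': [21/25 + 2/25*3/5, 21/25 + 2/25*4/5) = [111/125, 113/125) <- contains code 556/625
  'd': [21/25 + 2/25*4/5, 21/25 + 2/25*1/1) = [113/125, 23/25)
  emit 'f', narrow to [111/125, 113/125)
Step 4: interval [111/125, 113/125), width = 113/125 - 111/125 = 2/125
  'a': [111/125 + 2/125*0/1, 111/125 + 2/125*1/5) = [111/125, 557/625) <- contains code 556/625
  'e': [111/125 + 2/125*1/5, 111/125 + 2/125*3/5) = [557/625, 561/625)
  'f': [111/125 + 2/125*3/5, 111/125 + 2/125*4/5) = [561/625, 563/625)
  'd': [111/125 + 2/125*4/5, 111/125 + 2/125*1/1) = [563/625, 113/125)
  emit 'a', narrow to [111/125, 557/625)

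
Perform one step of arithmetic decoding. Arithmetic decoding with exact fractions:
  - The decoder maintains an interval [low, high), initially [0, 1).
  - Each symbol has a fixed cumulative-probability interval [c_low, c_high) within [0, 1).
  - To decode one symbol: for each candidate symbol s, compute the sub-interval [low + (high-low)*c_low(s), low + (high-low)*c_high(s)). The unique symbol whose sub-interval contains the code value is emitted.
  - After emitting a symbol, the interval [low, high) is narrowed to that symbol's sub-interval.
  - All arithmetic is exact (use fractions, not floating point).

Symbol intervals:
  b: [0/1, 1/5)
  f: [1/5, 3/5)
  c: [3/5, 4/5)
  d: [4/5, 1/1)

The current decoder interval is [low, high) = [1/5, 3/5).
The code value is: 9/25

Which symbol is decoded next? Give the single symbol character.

Answer: f

Derivation:
Interval width = high − low = 3/5 − 1/5 = 2/5
Scaled code = (code − low) / width = (9/25 − 1/5) / 2/5 = 2/5
  b: [0/1, 1/5) 
  f: [1/5, 3/5) ← scaled code falls here ✓
  c: [3/5, 4/5) 
  d: [4/5, 1/1) 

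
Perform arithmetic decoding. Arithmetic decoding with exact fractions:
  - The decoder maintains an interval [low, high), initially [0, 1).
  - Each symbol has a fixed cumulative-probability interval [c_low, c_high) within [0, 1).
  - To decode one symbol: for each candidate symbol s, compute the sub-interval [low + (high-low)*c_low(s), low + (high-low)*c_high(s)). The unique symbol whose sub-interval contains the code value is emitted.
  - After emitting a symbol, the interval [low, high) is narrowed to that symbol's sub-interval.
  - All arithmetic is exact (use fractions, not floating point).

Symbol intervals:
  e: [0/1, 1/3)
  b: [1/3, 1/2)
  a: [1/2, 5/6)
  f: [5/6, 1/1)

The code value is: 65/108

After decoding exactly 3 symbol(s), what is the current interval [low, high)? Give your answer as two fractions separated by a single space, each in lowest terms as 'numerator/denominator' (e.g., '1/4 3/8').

Answer: 16/27 11/18

Derivation:
Step 1: interval [0/1, 1/1), width = 1/1 - 0/1 = 1/1
  'e': [0/1 + 1/1*0/1, 0/1 + 1/1*1/3) = [0/1, 1/3)
  'b': [0/1 + 1/1*1/3, 0/1 + 1/1*1/2) = [1/3, 1/2)
  'a': [0/1 + 1/1*1/2, 0/1 + 1/1*5/6) = [1/2, 5/6) <- contains code 65/108
  'f': [0/1 + 1/1*5/6, 0/1 + 1/1*1/1) = [5/6, 1/1)
  emit 'a', narrow to [1/2, 5/6)
Step 2: interval [1/2, 5/6), width = 5/6 - 1/2 = 1/3
  'e': [1/2 + 1/3*0/1, 1/2 + 1/3*1/3) = [1/2, 11/18) <- contains code 65/108
  'b': [1/2 + 1/3*1/3, 1/2 + 1/3*1/2) = [11/18, 2/3)
  'a': [1/2 + 1/3*1/2, 1/2 + 1/3*5/6) = [2/3, 7/9)
  'f': [1/2 + 1/3*5/6, 1/2 + 1/3*1/1) = [7/9, 5/6)
  emit 'e', narrow to [1/2, 11/18)
Step 3: interval [1/2, 11/18), width = 11/18 - 1/2 = 1/9
  'e': [1/2 + 1/9*0/1, 1/2 + 1/9*1/3) = [1/2, 29/54)
  'b': [1/2 + 1/9*1/3, 1/2 + 1/9*1/2) = [29/54, 5/9)
  'a': [1/2 + 1/9*1/2, 1/2 + 1/9*5/6) = [5/9, 16/27)
  'f': [1/2 + 1/9*5/6, 1/2 + 1/9*1/1) = [16/27, 11/18) <- contains code 65/108
  emit 'f', narrow to [16/27, 11/18)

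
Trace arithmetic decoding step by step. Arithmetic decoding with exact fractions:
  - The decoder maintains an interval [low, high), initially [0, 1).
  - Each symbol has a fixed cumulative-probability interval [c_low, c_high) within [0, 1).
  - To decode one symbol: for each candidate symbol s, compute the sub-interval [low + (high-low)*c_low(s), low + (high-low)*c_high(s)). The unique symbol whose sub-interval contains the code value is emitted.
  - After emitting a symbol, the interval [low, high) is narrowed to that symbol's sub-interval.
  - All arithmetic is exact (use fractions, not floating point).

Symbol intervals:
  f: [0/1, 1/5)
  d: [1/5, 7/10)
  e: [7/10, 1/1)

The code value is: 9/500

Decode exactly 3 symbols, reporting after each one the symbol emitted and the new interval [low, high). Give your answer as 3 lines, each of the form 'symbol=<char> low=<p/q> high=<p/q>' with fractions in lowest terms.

Answer: symbol=f low=0/1 high=1/5
symbol=f low=0/1 high=1/25
symbol=d low=1/125 high=7/250

Derivation:
Step 1: interval [0/1, 1/1), width = 1/1 - 0/1 = 1/1
  'f': [0/1 + 1/1*0/1, 0/1 + 1/1*1/5) = [0/1, 1/5) <- contains code 9/500
  'd': [0/1 + 1/1*1/5, 0/1 + 1/1*7/10) = [1/5, 7/10)
  'e': [0/1 + 1/1*7/10, 0/1 + 1/1*1/1) = [7/10, 1/1)
  emit 'f', narrow to [0/1, 1/5)
Step 2: interval [0/1, 1/5), width = 1/5 - 0/1 = 1/5
  'f': [0/1 + 1/5*0/1, 0/1 + 1/5*1/5) = [0/1, 1/25) <- contains code 9/500
  'd': [0/1 + 1/5*1/5, 0/1 + 1/5*7/10) = [1/25, 7/50)
  'e': [0/1 + 1/5*7/10, 0/1 + 1/5*1/1) = [7/50, 1/5)
  emit 'f', narrow to [0/1, 1/25)
Step 3: interval [0/1, 1/25), width = 1/25 - 0/1 = 1/25
  'f': [0/1 + 1/25*0/1, 0/1 + 1/25*1/5) = [0/1, 1/125)
  'd': [0/1 + 1/25*1/5, 0/1 + 1/25*7/10) = [1/125, 7/250) <- contains code 9/500
  'e': [0/1 + 1/25*7/10, 0/1 + 1/25*1/1) = [7/250, 1/25)
  emit 'd', narrow to [1/125, 7/250)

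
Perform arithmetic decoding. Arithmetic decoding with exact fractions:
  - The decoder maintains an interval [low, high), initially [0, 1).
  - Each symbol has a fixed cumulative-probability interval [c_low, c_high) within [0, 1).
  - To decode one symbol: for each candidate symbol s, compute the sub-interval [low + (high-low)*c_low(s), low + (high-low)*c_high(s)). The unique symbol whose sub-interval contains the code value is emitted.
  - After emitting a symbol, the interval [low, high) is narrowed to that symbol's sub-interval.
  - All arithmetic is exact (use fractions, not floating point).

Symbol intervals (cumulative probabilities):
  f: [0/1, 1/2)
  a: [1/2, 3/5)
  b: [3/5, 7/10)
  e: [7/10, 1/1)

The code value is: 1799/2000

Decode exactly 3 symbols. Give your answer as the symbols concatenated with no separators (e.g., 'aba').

Answer: ebb

Derivation:
Step 1: interval [0/1, 1/1), width = 1/1 - 0/1 = 1/1
  'f': [0/1 + 1/1*0/1, 0/1 + 1/1*1/2) = [0/1, 1/2)
  'a': [0/1 + 1/1*1/2, 0/1 + 1/1*3/5) = [1/2, 3/5)
  'b': [0/1 + 1/1*3/5, 0/1 + 1/1*7/10) = [3/5, 7/10)
  'e': [0/1 + 1/1*7/10, 0/1 + 1/1*1/1) = [7/10, 1/1) <- contains code 1799/2000
  emit 'e', narrow to [7/10, 1/1)
Step 2: interval [7/10, 1/1), width = 1/1 - 7/10 = 3/10
  'f': [7/10 + 3/10*0/1, 7/10 + 3/10*1/2) = [7/10, 17/20)
  'a': [7/10 + 3/10*1/2, 7/10 + 3/10*3/5) = [17/20, 22/25)
  'b': [7/10 + 3/10*3/5, 7/10 + 3/10*7/10) = [22/25, 91/100) <- contains code 1799/2000
  'e': [7/10 + 3/10*7/10, 7/10 + 3/10*1/1) = [91/100, 1/1)
  emit 'b', narrow to [22/25, 91/100)
Step 3: interval [22/25, 91/100), width = 91/100 - 22/25 = 3/100
  'f': [22/25 + 3/100*0/1, 22/25 + 3/100*1/2) = [22/25, 179/200)
  'a': [22/25 + 3/100*1/2, 22/25 + 3/100*3/5) = [179/200, 449/500)
  'b': [22/25 + 3/100*3/5, 22/25 + 3/100*7/10) = [449/500, 901/1000) <- contains code 1799/2000
  'e': [22/25 + 3/100*7/10, 22/25 + 3/100*1/1) = [901/1000, 91/100)
  emit 'b', narrow to [449/500, 901/1000)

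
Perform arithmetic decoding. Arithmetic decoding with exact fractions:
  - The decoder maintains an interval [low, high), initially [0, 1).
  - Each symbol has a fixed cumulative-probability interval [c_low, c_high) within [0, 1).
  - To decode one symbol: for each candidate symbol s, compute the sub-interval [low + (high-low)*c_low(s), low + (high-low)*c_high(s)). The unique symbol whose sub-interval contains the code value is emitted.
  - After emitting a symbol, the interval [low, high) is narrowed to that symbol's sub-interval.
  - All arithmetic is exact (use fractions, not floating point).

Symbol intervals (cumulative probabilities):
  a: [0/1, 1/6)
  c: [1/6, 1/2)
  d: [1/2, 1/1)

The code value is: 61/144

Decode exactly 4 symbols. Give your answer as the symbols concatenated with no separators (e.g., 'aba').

Answer: cdda

Derivation:
Step 1: interval [0/1, 1/1), width = 1/1 - 0/1 = 1/1
  'a': [0/1 + 1/1*0/1, 0/1 + 1/1*1/6) = [0/1, 1/6)
  'c': [0/1 + 1/1*1/6, 0/1 + 1/1*1/2) = [1/6, 1/2) <- contains code 61/144
  'd': [0/1 + 1/1*1/2, 0/1 + 1/1*1/1) = [1/2, 1/1)
  emit 'c', narrow to [1/6, 1/2)
Step 2: interval [1/6, 1/2), width = 1/2 - 1/6 = 1/3
  'a': [1/6 + 1/3*0/1, 1/6 + 1/3*1/6) = [1/6, 2/9)
  'c': [1/6 + 1/3*1/6, 1/6 + 1/3*1/2) = [2/9, 1/3)
  'd': [1/6 + 1/3*1/2, 1/6 + 1/3*1/1) = [1/3, 1/2) <- contains code 61/144
  emit 'd', narrow to [1/3, 1/2)
Step 3: interval [1/3, 1/2), width = 1/2 - 1/3 = 1/6
  'a': [1/3 + 1/6*0/1, 1/3 + 1/6*1/6) = [1/3, 13/36)
  'c': [1/3 + 1/6*1/6, 1/3 + 1/6*1/2) = [13/36, 5/12)
  'd': [1/3 + 1/6*1/2, 1/3 + 1/6*1/1) = [5/12, 1/2) <- contains code 61/144
  emit 'd', narrow to [5/12, 1/2)
Step 4: interval [5/12, 1/2), width = 1/2 - 5/12 = 1/12
  'a': [5/12 + 1/12*0/1, 5/12 + 1/12*1/6) = [5/12, 31/72) <- contains code 61/144
  'c': [5/12 + 1/12*1/6, 5/12 + 1/12*1/2) = [31/72, 11/24)
  'd': [5/12 + 1/12*1/2, 5/12 + 1/12*1/1) = [11/24, 1/2)
  emit 'a', narrow to [5/12, 31/72)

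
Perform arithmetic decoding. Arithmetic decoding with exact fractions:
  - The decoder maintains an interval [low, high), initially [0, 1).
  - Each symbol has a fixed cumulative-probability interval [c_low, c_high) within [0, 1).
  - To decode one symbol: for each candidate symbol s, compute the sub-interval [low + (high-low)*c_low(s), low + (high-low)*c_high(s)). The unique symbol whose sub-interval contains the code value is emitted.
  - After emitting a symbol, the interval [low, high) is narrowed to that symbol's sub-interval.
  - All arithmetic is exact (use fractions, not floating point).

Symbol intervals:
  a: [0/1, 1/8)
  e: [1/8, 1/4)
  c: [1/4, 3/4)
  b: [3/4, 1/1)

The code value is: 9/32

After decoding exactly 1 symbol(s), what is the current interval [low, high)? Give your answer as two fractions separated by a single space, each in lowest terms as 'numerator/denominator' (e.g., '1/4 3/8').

Answer: 1/4 3/4

Derivation:
Step 1: interval [0/1, 1/1), width = 1/1 - 0/1 = 1/1
  'a': [0/1 + 1/1*0/1, 0/1 + 1/1*1/8) = [0/1, 1/8)
  'e': [0/1 + 1/1*1/8, 0/1 + 1/1*1/4) = [1/8, 1/4)
  'c': [0/1 + 1/1*1/4, 0/1 + 1/1*3/4) = [1/4, 3/4) <- contains code 9/32
  'b': [0/1 + 1/1*3/4, 0/1 + 1/1*1/1) = [3/4, 1/1)
  emit 'c', narrow to [1/4, 3/4)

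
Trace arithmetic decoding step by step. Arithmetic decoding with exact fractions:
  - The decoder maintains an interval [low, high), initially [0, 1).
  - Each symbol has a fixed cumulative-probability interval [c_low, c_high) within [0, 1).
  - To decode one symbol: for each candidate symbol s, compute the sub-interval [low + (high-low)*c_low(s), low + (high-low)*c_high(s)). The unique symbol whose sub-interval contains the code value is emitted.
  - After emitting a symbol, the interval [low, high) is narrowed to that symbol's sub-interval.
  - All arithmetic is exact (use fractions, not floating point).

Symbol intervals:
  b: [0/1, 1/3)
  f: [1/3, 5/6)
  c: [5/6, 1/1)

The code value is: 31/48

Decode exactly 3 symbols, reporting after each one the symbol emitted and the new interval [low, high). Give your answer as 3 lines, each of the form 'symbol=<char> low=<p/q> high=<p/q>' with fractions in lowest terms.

Answer: symbol=f low=1/3 high=5/6
symbol=f low=1/2 high=3/4
symbol=f low=7/12 high=17/24

Derivation:
Step 1: interval [0/1, 1/1), width = 1/1 - 0/1 = 1/1
  'b': [0/1 + 1/1*0/1, 0/1 + 1/1*1/3) = [0/1, 1/3)
  'f': [0/1 + 1/1*1/3, 0/1 + 1/1*5/6) = [1/3, 5/6) <- contains code 31/48
  'c': [0/1 + 1/1*5/6, 0/1 + 1/1*1/1) = [5/6, 1/1)
  emit 'f', narrow to [1/3, 5/6)
Step 2: interval [1/3, 5/6), width = 5/6 - 1/3 = 1/2
  'b': [1/3 + 1/2*0/1, 1/3 + 1/2*1/3) = [1/3, 1/2)
  'f': [1/3 + 1/2*1/3, 1/3 + 1/2*5/6) = [1/2, 3/4) <- contains code 31/48
  'c': [1/3 + 1/2*5/6, 1/3 + 1/2*1/1) = [3/4, 5/6)
  emit 'f', narrow to [1/2, 3/4)
Step 3: interval [1/2, 3/4), width = 3/4 - 1/2 = 1/4
  'b': [1/2 + 1/4*0/1, 1/2 + 1/4*1/3) = [1/2, 7/12)
  'f': [1/2 + 1/4*1/3, 1/2 + 1/4*5/6) = [7/12, 17/24) <- contains code 31/48
  'c': [1/2 + 1/4*5/6, 1/2 + 1/4*1/1) = [17/24, 3/4)
  emit 'f', narrow to [7/12, 17/24)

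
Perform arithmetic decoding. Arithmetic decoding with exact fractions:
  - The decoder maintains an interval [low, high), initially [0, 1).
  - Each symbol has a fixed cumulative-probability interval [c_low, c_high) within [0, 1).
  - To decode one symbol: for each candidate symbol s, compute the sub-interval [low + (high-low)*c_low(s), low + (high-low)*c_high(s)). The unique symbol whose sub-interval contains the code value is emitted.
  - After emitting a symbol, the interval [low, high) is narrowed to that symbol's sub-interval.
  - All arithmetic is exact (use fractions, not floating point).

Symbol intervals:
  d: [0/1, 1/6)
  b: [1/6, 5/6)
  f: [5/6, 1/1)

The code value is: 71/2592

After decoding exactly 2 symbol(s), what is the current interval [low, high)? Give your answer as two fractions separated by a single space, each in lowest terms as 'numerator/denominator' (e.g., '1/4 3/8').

Answer: 0/1 1/36

Derivation:
Step 1: interval [0/1, 1/1), width = 1/1 - 0/1 = 1/1
  'd': [0/1 + 1/1*0/1, 0/1 + 1/1*1/6) = [0/1, 1/6) <- contains code 71/2592
  'b': [0/1 + 1/1*1/6, 0/1 + 1/1*5/6) = [1/6, 5/6)
  'f': [0/1 + 1/1*5/6, 0/1 + 1/1*1/1) = [5/6, 1/1)
  emit 'd', narrow to [0/1, 1/6)
Step 2: interval [0/1, 1/6), width = 1/6 - 0/1 = 1/6
  'd': [0/1 + 1/6*0/1, 0/1 + 1/6*1/6) = [0/1, 1/36) <- contains code 71/2592
  'b': [0/1 + 1/6*1/6, 0/1 + 1/6*5/6) = [1/36, 5/36)
  'f': [0/1 + 1/6*5/6, 0/1 + 1/6*1/1) = [5/36, 1/6)
  emit 'd', narrow to [0/1, 1/36)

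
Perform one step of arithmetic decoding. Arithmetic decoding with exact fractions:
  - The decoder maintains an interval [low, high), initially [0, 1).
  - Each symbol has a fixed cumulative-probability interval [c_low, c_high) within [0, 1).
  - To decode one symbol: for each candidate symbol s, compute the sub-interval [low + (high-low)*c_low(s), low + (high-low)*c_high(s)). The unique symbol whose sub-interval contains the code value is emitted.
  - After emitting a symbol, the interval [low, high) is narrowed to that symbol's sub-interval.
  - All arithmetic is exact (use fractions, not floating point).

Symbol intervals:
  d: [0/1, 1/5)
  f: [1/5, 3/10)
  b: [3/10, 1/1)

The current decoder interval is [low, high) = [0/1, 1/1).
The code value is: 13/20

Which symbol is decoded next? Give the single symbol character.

Answer: b

Derivation:
Interval width = high − low = 1/1 − 0/1 = 1/1
Scaled code = (code − low) / width = (13/20 − 0/1) / 1/1 = 13/20
  d: [0/1, 1/5) 
  f: [1/5, 3/10) 
  b: [3/10, 1/1) ← scaled code falls here ✓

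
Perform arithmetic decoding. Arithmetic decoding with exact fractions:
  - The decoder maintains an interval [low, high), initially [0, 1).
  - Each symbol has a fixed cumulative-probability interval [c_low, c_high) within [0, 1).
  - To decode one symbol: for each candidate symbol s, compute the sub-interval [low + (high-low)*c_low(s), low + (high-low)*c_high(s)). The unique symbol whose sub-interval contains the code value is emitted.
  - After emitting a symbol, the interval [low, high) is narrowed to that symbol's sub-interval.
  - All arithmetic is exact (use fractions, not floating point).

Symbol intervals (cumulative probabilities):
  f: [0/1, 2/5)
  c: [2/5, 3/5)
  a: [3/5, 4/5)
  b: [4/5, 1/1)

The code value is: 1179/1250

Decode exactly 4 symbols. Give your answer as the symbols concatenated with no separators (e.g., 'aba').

Step 1: interval [0/1, 1/1), width = 1/1 - 0/1 = 1/1
  'f': [0/1 + 1/1*0/1, 0/1 + 1/1*2/5) = [0/1, 2/5)
  'c': [0/1 + 1/1*2/5, 0/1 + 1/1*3/5) = [2/5, 3/5)
  'a': [0/1 + 1/1*3/5, 0/1 + 1/1*4/5) = [3/5, 4/5)
  'b': [0/1 + 1/1*4/5, 0/1 + 1/1*1/1) = [4/5, 1/1) <- contains code 1179/1250
  emit 'b', narrow to [4/5, 1/1)
Step 2: interval [4/5, 1/1), width = 1/1 - 4/5 = 1/5
  'f': [4/5 + 1/5*0/1, 4/5 + 1/5*2/5) = [4/5, 22/25)
  'c': [4/5 + 1/5*2/5, 4/5 + 1/5*3/5) = [22/25, 23/25)
  'a': [4/5 + 1/5*3/5, 4/5 + 1/5*4/5) = [23/25, 24/25) <- contains code 1179/1250
  'b': [4/5 + 1/5*4/5, 4/5 + 1/5*1/1) = [24/25, 1/1)
  emit 'a', narrow to [23/25, 24/25)
Step 3: interval [23/25, 24/25), width = 24/25 - 23/25 = 1/25
  'f': [23/25 + 1/25*0/1, 23/25 + 1/25*2/5) = [23/25, 117/125)
  'c': [23/25 + 1/25*2/5, 23/25 + 1/25*3/5) = [117/125, 118/125) <- contains code 1179/1250
  'a': [23/25 + 1/25*3/5, 23/25 + 1/25*4/5) = [118/125, 119/125)
  'b': [23/25 + 1/25*4/5, 23/25 + 1/25*1/1) = [119/125, 24/25)
  emit 'c', narrow to [117/125, 118/125)
Step 4: interval [117/125, 118/125), width = 118/125 - 117/125 = 1/125
  'f': [117/125 + 1/125*0/1, 117/125 + 1/125*2/5) = [117/125, 587/625)
  'c': [117/125 + 1/125*2/5, 117/125 + 1/125*3/5) = [587/625, 588/625)
  'a': [117/125 + 1/125*3/5, 117/125 + 1/125*4/5) = [588/625, 589/625)
  'b': [117/125 + 1/125*4/5, 117/125 + 1/125*1/1) = [589/625, 118/125) <- contains code 1179/1250
  emit 'b', narrow to [589/625, 118/125)

Answer: bacb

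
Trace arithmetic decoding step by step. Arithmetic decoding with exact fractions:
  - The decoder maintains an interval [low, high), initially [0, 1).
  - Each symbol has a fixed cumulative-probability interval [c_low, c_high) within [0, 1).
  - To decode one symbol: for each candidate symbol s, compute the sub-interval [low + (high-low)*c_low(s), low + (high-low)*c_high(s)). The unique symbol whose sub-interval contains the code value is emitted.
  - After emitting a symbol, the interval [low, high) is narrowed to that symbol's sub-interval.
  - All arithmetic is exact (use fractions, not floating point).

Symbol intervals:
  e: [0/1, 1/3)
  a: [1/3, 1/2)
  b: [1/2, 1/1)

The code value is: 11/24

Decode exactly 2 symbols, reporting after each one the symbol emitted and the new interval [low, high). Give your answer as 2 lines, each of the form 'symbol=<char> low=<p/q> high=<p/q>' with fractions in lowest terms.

Answer: symbol=a low=1/3 high=1/2
symbol=b low=5/12 high=1/2

Derivation:
Step 1: interval [0/1, 1/1), width = 1/1 - 0/1 = 1/1
  'e': [0/1 + 1/1*0/1, 0/1 + 1/1*1/3) = [0/1, 1/3)
  'a': [0/1 + 1/1*1/3, 0/1 + 1/1*1/2) = [1/3, 1/2) <- contains code 11/24
  'b': [0/1 + 1/1*1/2, 0/1 + 1/1*1/1) = [1/2, 1/1)
  emit 'a', narrow to [1/3, 1/2)
Step 2: interval [1/3, 1/2), width = 1/2 - 1/3 = 1/6
  'e': [1/3 + 1/6*0/1, 1/3 + 1/6*1/3) = [1/3, 7/18)
  'a': [1/3 + 1/6*1/3, 1/3 + 1/6*1/2) = [7/18, 5/12)
  'b': [1/3 + 1/6*1/2, 1/3 + 1/6*1/1) = [5/12, 1/2) <- contains code 11/24
  emit 'b', narrow to [5/12, 1/2)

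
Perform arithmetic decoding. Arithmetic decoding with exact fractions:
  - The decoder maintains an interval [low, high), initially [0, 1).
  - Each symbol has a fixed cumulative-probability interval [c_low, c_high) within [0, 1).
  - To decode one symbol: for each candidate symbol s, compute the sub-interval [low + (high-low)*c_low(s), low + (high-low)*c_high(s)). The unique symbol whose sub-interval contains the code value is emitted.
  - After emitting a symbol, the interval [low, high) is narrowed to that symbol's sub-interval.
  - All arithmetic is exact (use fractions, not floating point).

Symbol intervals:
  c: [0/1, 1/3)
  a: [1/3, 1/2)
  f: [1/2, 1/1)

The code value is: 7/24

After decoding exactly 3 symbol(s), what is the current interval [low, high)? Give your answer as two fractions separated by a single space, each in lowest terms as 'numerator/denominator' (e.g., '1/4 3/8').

Answer: 1/4 1/3

Derivation:
Step 1: interval [0/1, 1/1), width = 1/1 - 0/1 = 1/1
  'c': [0/1 + 1/1*0/1, 0/1 + 1/1*1/3) = [0/1, 1/3) <- contains code 7/24
  'a': [0/1 + 1/1*1/3, 0/1 + 1/1*1/2) = [1/3, 1/2)
  'f': [0/1 + 1/1*1/2, 0/1 + 1/1*1/1) = [1/2, 1/1)
  emit 'c', narrow to [0/1, 1/3)
Step 2: interval [0/1, 1/3), width = 1/3 - 0/1 = 1/3
  'c': [0/1 + 1/3*0/1, 0/1 + 1/3*1/3) = [0/1, 1/9)
  'a': [0/1 + 1/3*1/3, 0/1 + 1/3*1/2) = [1/9, 1/6)
  'f': [0/1 + 1/3*1/2, 0/1 + 1/3*1/1) = [1/6, 1/3) <- contains code 7/24
  emit 'f', narrow to [1/6, 1/3)
Step 3: interval [1/6, 1/3), width = 1/3 - 1/6 = 1/6
  'c': [1/6 + 1/6*0/1, 1/6 + 1/6*1/3) = [1/6, 2/9)
  'a': [1/6 + 1/6*1/3, 1/6 + 1/6*1/2) = [2/9, 1/4)
  'f': [1/6 + 1/6*1/2, 1/6 + 1/6*1/1) = [1/4, 1/3) <- contains code 7/24
  emit 'f', narrow to [1/4, 1/3)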